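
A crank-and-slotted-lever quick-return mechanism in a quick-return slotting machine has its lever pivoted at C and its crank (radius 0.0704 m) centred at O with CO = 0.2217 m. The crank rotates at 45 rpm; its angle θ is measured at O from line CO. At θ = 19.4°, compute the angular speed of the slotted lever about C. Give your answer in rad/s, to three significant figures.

1.11

ω = 4.712 rad/s (from 45 rpm).
Crank pin A relative to C: A = (d + r cosθ, r sinθ); lever angle φ = atan2(r sinθ, d + r cosθ).
Differentiating tanφ: φ̇ = rω(d cosθ + r)/(d² + r² + 2dr cosθ).
d² + r² + 2dr cosθ = |CA|² = 0.0835501 m²;  d cosθ + r = +0.27951 m.
|ω_lever| = |0.0704·4.712·+0.27951| / 0.0835501 = 1.1099 rad/s.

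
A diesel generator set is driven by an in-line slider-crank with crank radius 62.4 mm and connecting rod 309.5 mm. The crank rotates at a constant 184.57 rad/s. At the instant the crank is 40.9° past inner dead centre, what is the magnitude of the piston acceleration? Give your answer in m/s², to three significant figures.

1670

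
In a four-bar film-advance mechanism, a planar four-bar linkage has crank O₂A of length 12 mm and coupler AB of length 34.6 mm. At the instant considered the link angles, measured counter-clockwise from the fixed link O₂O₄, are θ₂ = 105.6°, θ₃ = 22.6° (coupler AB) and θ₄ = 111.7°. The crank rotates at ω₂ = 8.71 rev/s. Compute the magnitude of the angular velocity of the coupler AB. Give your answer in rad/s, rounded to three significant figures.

2.02

ω₂ = 54.73 rad/s (from 8.71 rev/s).
Differentiating the loop-closure r₂e^{iθ₂}+r₃e^{iθ₃}=r₁+r₄e^{iθ₄} gives r₂ω₂e^{iθ₂}+r₃ω₃e^{iθ₃}=r₄ω₄e^{iθ₄}.
Eliminating the other unknown: ω₃ = r₂ω₂ sin(θ₄−θ₂) / [r₃ sin(θ₃−θ₄)].
Numerator sine = +0.10626; denominator sine = -0.99988.
Result = 0.012·54.73·(+0.10626) / (0.0346·(-0.99988)) = -2.0172 rad/s; magnitude 2.0172 rad/s.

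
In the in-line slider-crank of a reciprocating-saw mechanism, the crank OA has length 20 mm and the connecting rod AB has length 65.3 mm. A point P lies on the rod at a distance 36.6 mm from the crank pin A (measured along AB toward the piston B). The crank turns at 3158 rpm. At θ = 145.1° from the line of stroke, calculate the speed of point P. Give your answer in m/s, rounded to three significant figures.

4.03

ω = 330.7 rad/s.  Crank-pin speed |V_A| = rω = 6.6141 m/s, perpendicular to OA.
Rod angle: sinφ = −(r/L) sinθ ⇒ φ = -10.092°; ω_rod = −rω cosθ/√(L²−r²sin²θ) = +84.377 rad/s.
V_P = V_A + ω_rod × AP, with AP = 0.0366 m along the rod.
Components: V_Px = −rω sinθ − a·ω_rod·sinφ = -3.2431 m/s;  V_Py = rω cosθ + a·ω_rod·cosφ = -2.3842 m/s.
|V_P| = √(V_Px² + V_Py²) = 4.0251 m/s.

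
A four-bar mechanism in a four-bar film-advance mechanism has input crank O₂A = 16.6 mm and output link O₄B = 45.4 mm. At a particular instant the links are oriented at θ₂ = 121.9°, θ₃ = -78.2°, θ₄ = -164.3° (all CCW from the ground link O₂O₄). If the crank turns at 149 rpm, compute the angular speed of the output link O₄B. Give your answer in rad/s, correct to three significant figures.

ω₂ = 15.6 rad/s (from 149 rpm).
Differentiating the loop-closure r₂e^{iθ₂}+r₃e^{iθ₃}=r₁+r₄e^{iθ₄} gives r₂ω₂e^{iθ₂}+r₃ω₃e^{iθ₃}=r₄ω₄e^{iθ₄}.
Eliminating the other unknown: ω₄ = r₂ω₂ sin(θ₂−θ₃) / [r₄ sin(θ₄−θ₃)].
Numerator sine = -0.34366; denominator sine = -0.99768.
Result = 0.0166·15.6·(-0.34366) / (0.0454·(-0.99768)) = +1.9652 rad/s; magnitude 1.9652 rad/s.

1.97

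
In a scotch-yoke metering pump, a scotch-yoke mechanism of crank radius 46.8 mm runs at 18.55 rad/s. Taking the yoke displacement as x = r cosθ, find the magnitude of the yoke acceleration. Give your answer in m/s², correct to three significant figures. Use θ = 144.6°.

ω = 18.55 rad/s
x = r cosθ ⇒ ẍ = −rω² cosθ (ω constant).
|a| = rω²|cosθ| = 0.0468·(18.55)²·|cos 144.6°| = 13.127 m/s².

13.1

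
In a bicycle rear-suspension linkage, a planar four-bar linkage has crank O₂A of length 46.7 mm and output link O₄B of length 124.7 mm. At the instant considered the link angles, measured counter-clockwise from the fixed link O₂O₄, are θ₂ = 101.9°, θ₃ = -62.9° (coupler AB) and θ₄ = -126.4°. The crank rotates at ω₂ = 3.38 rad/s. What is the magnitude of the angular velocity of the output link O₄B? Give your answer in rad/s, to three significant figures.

ω₂ = 3.38 rad/s
Differentiating the loop-closure r₂e^{iθ₂}+r₃e^{iθ₃}=r₁+r₄e^{iθ₄} gives r₂ω₂e^{iθ₂}+r₃ω₃e^{iθ₃}=r₄ω₄e^{iθ₄}.
Eliminating the other unknown: ω₄ = r₂ω₂ sin(θ₂−θ₃) / [r₄ sin(θ₄−θ₃)].
Numerator sine = +0.26219; denominator sine = -0.89493.
Result = 0.0467·3.38·(+0.26219) / (0.1247·(-0.89493)) = -0.37084 rad/s; magnitude 0.37084 rad/s.

0.371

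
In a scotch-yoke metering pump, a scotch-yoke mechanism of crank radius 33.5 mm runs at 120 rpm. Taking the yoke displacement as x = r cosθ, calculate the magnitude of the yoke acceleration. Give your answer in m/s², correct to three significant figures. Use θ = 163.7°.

5.08

ω = 12.57 rad/s (from 120 rpm).
x = r cosθ ⇒ ẍ = −rω² cosθ (ω constant).
|a| = rω²|cosθ| = 0.0335·(12.57)²·|cos 163.7°| = 5.0775 m/s².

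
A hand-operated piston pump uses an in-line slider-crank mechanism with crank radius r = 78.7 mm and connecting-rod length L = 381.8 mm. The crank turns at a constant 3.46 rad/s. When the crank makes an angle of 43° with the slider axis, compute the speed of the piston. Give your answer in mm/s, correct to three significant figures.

ω = 3.46 rad/s
For an in-line slider-crank, x = r cosθ + √(L² − r² sin²θ), so v = −rω sinθ·[1 + r cosθ/√(L² − r² sin²θ)].
With r = 0.0787 m, L = 0.3818 m, θ = 43°: √(L² − r² sin²θ) = 0.37801 m.
v = −0.0787·3.46·0.68200·[1 + 0.0787·0.73135/0.37801] = -0.21399 m/s.
|v| = 0.21399 m/s = 213.99 mm/s.

214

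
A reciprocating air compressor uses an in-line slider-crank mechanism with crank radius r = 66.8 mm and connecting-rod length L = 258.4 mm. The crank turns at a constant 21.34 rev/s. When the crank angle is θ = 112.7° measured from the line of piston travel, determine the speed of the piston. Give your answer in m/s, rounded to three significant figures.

7.41

ω = 2π·21.3 = 134.1 rad/s
For an in-line slider-crank, x = r cosθ + √(L² − r² sin²θ), so v = −rω sinθ·[1 + r cosθ/√(L² − r² sin²θ)].
With r = 0.0668 m, L = 0.2584 m, θ = 112.7°: √(L² − r² sin²θ) = 0.25094 m.
v = −0.0668·134.1·0.92254·[1 + 0.0668·-0.38591/0.25094] = -7.4141 m/s.
|v| = 7.4141 m/s.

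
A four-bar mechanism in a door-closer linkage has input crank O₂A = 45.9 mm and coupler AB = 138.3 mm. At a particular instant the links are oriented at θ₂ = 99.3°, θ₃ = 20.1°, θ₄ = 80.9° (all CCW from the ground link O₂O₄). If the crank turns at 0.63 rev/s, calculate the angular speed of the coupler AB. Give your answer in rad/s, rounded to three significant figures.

0.475

ω₂ = 3.958 rad/s (from 0.63 rev/s).
Differentiating the loop-closure r₂e^{iθ₂}+r₃e^{iθ₃}=r₁+r₄e^{iθ₄} gives r₂ω₂e^{iθ₂}+r₃ω₃e^{iθ₃}=r₄ω₄e^{iθ₄}.
Eliminating the other unknown: ω₃ = r₂ω₂ sin(θ₄−θ₂) / [r₃ sin(θ₃−θ₄)].
Numerator sine = -0.31565; denominator sine = -0.87292.
Result = 0.0459·3.958·(-0.31565) / (0.1383·(-0.87292)) = +0.47505 rad/s; magnitude 0.47505 rad/s.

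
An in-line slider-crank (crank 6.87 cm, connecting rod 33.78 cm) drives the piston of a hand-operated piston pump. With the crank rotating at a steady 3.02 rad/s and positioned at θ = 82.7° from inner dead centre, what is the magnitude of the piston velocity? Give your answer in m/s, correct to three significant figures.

0.211

ω = 3.02 rad/s
For an in-line slider-crank, x = r cosθ + √(L² − r² sin²θ), so v = −rω sinθ·[1 + r cosθ/√(L² − r² sin²θ)].
With r = 0.0687 m, L = 0.3378 m, θ = 82.7°: √(L² − r² sin²θ) = 0.33086 m.
v = −0.0687·3.02·0.99189·[1 + 0.0687·0.12706/0.33086] = -0.21122 m/s.
|v| = 0.21122 m/s.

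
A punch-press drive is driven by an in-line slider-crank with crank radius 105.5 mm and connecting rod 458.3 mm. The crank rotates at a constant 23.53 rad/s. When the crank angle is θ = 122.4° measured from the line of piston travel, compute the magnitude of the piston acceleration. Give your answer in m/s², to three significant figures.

37.0

ω = 23.53 rad/s
x(θ) = r cosθ + √(L² − r² sin²θ); with ω constant, a = ω²·d²x/dθ².
d²x/dθ² = −r cosθ − r²(cos2θ)/√u − r⁴ sin²2θ/(4u^{3/2}),  u = L² − r² sin²θ = 0.202104 m².
Substituting r = 0.1055 m, L = 0.4583 m, θ = 122.4°: d²x/dθ² = +0.066792 m.
a = ω²·d²x/dθ² = (23.53)²·(+0.066792) = +36.98 m/s²;  |a| = 36.98 m/s².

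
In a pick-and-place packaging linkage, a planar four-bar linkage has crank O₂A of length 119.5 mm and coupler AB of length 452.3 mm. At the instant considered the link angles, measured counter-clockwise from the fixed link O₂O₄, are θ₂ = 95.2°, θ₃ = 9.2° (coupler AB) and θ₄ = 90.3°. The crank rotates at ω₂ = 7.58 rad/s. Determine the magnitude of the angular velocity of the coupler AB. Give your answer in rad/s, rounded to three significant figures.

0.173

ω₂ = 7.58 rad/s
Differentiating the loop-closure r₂e^{iθ₂}+r₃e^{iθ₃}=r₁+r₄e^{iθ₄} gives r₂ω₂e^{iθ₂}+r₃ω₃e^{iθ₃}=r₄ω₄e^{iθ₄}.
Eliminating the other unknown: ω₃ = r₂ω₂ sin(θ₄−θ₂) / [r₃ sin(θ₃−θ₄)].
Numerator sine = -0.08542; denominator sine = -0.98796.
Result = 0.1195·7.58·(-0.08542) / (0.4523·(-0.98796)) = +0.17315 rad/s; magnitude 0.17315 rad/s.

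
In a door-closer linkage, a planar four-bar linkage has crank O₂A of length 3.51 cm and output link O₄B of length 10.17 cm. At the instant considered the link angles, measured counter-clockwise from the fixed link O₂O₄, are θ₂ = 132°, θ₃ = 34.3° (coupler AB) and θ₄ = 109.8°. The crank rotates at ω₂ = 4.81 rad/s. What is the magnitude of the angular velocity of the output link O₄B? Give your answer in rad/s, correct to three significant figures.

1.70

ω₂ = 4.81 rad/s
Differentiating the loop-closure r₂e^{iθ₂}+r₃e^{iθ₃}=r₁+r₄e^{iθ₄} gives r₂ω₂e^{iθ₂}+r₃ω₃e^{iθ₃}=r₄ω₄e^{iθ₄}.
Eliminating the other unknown: ω₄ = r₂ω₂ sin(θ₂−θ₃) / [r₄ sin(θ₄−θ₃)].
Numerator sine = +0.99098; denominator sine = +0.96815.
Result = 0.0351·4.81·(+0.99098) / (0.1017·(+0.96815)) = +1.6992 rad/s; magnitude 1.6992 rad/s.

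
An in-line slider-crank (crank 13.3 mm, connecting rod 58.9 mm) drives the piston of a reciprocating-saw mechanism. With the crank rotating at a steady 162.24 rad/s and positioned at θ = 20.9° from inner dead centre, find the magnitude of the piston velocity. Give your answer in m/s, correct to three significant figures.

ω = 162.2 rad/s
For an in-line slider-crank, x = r cosθ + √(L² − r² sin²θ), so v = −rω sinθ·[1 + r cosθ/√(L² − r² sin²θ)].
With r = 0.0133 m, L = 0.0589 m, θ = 20.9°: √(L² − r² sin²θ) = 0.058709 m.
v = −0.0133·162.2·0.35674·[1 + 0.0133·0.93420/0.058709] = -0.93268 m/s.
|v| = 0.93268 m/s.

0.933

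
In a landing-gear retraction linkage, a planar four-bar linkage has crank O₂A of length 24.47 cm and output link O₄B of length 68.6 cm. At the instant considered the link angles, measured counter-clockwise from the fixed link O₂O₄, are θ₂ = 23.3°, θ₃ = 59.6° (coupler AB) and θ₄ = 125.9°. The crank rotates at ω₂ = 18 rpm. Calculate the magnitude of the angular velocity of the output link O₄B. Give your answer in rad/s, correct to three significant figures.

0.435

ω₂ = 1.885 rad/s (from 18 rpm).
Differentiating the loop-closure r₂e^{iθ₂}+r₃e^{iθ₃}=r₁+r₄e^{iθ₄} gives r₂ω₂e^{iθ₂}+r₃ω₃e^{iθ₃}=r₄ω₄e^{iθ₄}.
Eliminating the other unknown: ω₄ = r₂ω₂ sin(θ₂−θ₃) / [r₄ sin(θ₄−θ₃)].
Numerator sine = -0.59201; denominator sine = +0.91566.
Result = 0.2447·1.885·(-0.59201) / (0.686·(+0.91566)) = -0.43472 rad/s; magnitude 0.43472 rad/s.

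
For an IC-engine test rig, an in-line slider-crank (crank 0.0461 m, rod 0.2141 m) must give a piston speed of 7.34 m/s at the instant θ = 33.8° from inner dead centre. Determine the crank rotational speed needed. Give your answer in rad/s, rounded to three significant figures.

For an in-line slider-crank, |v_piston| = rω|sinθ|·[1 + r cosθ/√(L² − r² sin²θ)].
With r = 0.0461 m, L = 0.2141 m, θ = 33.8°: the bracketed kinematic factor |dx/dθ| = 0.030267 m.
ω = v/|dx/dθ| = 7.34/0.030267 = 242.51 rad/s.

243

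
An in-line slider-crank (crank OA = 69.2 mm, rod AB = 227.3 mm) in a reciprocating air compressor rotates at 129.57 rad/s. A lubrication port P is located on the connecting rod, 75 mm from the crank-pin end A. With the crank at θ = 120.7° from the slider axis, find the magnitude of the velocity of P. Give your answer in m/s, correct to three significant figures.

7.92

ω = 129.6 rad/s.  Crank-pin speed |V_A| = rω = 8.9662 m/s, perpendicular to OA.
Rod angle: sinφ = −(r/L) sinθ ⇒ φ = -15.175°; ω_rod = −rω cosθ/√(L²−r²sin²θ) = +20.867 rad/s.
V_P = V_A + ω_rod × AP, with AP = 0.075 m along the rod.
Components: V_Px = −rω sinθ − a·ω_rod·sinφ = -7.3 m/s;  V_Py = rω cosθ + a·ω_rod·cosφ = -3.0672 m/s.
|V_P| = √(V_Px² + V_Py²) = 7.9182 m/s.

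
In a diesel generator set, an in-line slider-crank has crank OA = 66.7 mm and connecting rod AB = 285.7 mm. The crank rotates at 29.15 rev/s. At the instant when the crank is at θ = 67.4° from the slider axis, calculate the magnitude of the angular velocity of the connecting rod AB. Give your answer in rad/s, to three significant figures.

16.8

ω = 183.2 rad/s (converted from 29.15 rev/s).
The rod makes angle φ with the slider axis where L sinφ = r sinθ; differentiating, L cosφ·φ̇ = r ω cosθ.
L cosφ = √(L² − r² sin²θ) = 0.27898 m.
|ω_rod| = r ω |cosθ| / √(L² − r² sin²θ) = 0.0667·183.2·0.38430/0.27898 = 16.828 rad/s.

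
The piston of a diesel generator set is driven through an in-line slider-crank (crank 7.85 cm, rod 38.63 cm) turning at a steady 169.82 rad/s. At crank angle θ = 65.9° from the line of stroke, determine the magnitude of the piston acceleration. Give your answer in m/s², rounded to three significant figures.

ω = 169.8 rad/s
x(θ) = r cosθ + √(L² − r² sin²θ); with ω constant, a = ω²·d²x/dθ².
d²x/dθ² = −r cosθ − r²(cos2θ)/√u − r⁴ sin²2θ/(4u^{3/2}),  u = L² − r² sin²θ = 0.144093 m².
Substituting r = 0.0785 m, L = 0.3863 m, θ = 65.9°: d²x/dθ² = -0.02133 m.
a = ω²·d²x/dθ² = (169.8)²·(-0.02133) = -615.14 m/s²;  |a| = 615.14 m/s².

615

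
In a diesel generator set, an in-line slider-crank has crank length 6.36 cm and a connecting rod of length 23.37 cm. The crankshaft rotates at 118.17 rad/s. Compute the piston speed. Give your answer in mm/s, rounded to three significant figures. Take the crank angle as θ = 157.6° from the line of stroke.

ω = 118.2 rad/s
For an in-line slider-crank, x = r cosθ + √(L² − r² sin²θ), so v = −rω sinθ·[1 + r cosθ/√(L² − r² sin²θ)].
With r = 0.0636 m, L = 0.2337 m, θ = 157.6°: √(L² − r² sin²θ) = 0.23244 m.
v = −0.0636·118.2·0.38107·[1 + 0.0636·-0.92455/0.23244] = -2.1395 m/s.
|v| = 2.1395 m/s = 2139.5 mm/s.

2140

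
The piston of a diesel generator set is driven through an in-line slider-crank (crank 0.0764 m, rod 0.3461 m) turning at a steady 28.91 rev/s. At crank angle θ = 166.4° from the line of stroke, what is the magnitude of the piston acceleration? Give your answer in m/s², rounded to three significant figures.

ω = 2π·28.9 = 181.6 rad/s
x(θ) = r cosθ + √(L² − r² sin²θ); with ω constant, a = ω²·d²x/dθ².
d²x/dθ² = −r cosθ − r²(cos2θ)/√u − r⁴ sin²2θ/(4u^{3/2}),  u = L² − r² sin²θ = 0.119462 m².
Substituting r = 0.0764 m, L = 0.3461 m, θ = 166.4°: d²x/dθ² = +0.059195 m.
a = ω²·d²x/dθ² = (181.6)²·(+0.059195) = +1953.2 m/s²;  |a| = 1953.2 m/s².

1950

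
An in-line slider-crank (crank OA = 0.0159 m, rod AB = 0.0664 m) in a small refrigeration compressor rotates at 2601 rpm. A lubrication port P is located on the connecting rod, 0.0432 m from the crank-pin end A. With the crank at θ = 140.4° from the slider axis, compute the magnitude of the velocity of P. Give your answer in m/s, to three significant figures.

2.69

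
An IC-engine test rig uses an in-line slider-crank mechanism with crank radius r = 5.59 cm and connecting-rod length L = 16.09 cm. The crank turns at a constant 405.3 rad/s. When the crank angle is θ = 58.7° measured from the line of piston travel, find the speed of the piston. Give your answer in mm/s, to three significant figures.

23000

ω = 405.3 rad/s
For an in-line slider-crank, x = r cosθ + √(L² − r² sin²θ), so v = −rω sinθ·[1 + r cosθ/√(L² − r² sin²θ)].
With r = 0.0559 m, L = 0.1609 m, θ = 58.7°: √(L² − r² sin²θ) = 0.15365 m.
v = −0.0559·405.3·0.85446·[1 + 0.0559·0.51952/0.15365] = -23.018 m/s.
|v| = 23.018 m/s = 23018 mm/s.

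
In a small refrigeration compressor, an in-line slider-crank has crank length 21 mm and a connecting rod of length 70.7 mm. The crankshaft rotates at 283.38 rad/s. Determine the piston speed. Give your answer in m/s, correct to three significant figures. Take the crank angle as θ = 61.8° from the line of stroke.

6.01

ω = 283.4 rad/s
For an in-line slider-crank, x = r cosθ + √(L² − r² sin²θ), so v = −rω sinθ·[1 + r cosθ/√(L² − r² sin²θ)].
With r = 0.021 m, L = 0.0707 m, θ = 61.8°: √(L² − r² sin²θ) = 0.068235 m.
v = −0.021·283.4·0.88130·[1 + 0.021·0.47255/0.068235] = -6.0074 m/s.
|v| = 6.0074 m/s.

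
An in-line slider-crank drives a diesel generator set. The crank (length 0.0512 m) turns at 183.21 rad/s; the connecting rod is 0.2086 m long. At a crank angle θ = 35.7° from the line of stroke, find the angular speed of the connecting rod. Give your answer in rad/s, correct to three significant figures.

36.9

ω = 183.2 rad/s
The rod makes angle φ with the slider axis where L sinφ = r sinθ; differentiating, L cosφ·φ̇ = r ω cosθ.
L cosφ = √(L² − r² sin²θ) = 0.20645 m.
|ω_rod| = r ω |cosθ| / √(L² − r² sin²θ) = 0.0512·183.2·0.81208/0.20645 = 36.898 rad/s.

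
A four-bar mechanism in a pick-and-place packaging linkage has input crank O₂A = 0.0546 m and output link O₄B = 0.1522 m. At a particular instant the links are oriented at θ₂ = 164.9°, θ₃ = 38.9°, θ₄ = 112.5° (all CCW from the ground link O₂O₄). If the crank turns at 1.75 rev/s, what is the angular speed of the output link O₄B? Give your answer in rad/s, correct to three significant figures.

ω₂ = 11 rad/s (from 1.75 rev/s).
Differentiating the loop-closure r₂e^{iθ₂}+r₃e^{iθ₃}=r₁+r₄e^{iθ₄} gives r₂ω₂e^{iθ₂}+r₃ω₃e^{iθ₃}=r₄ω₄e^{iθ₄}.
Eliminating the other unknown: ω₄ = r₂ω₂ sin(θ₂−θ₃) / [r₄ sin(θ₄−θ₃)].
Numerator sine = +0.80902; denominator sine = +0.95931.
Result = 0.0546·11·(+0.80902) / (0.1522·(+0.95931)) = +3.3265 rad/s; magnitude 3.3265 rad/s.

3.33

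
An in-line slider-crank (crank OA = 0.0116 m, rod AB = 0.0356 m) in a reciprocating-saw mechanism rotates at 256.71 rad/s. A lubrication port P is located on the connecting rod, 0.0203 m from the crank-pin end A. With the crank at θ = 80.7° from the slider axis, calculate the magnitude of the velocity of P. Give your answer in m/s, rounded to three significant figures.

3.04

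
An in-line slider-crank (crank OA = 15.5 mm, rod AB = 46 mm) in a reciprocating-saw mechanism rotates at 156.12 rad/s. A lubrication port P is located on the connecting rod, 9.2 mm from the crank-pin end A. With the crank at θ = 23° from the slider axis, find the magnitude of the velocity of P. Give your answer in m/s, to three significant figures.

2.05

ω = 156.1 rad/s.  Crank-pin speed |V_A| = rω = 2.4199 m/s, perpendicular to OA.
Rod angle: sinφ = −(r/L) sinθ ⇒ φ = -7.565°; ω_rod = −rω cosθ/√(L²−r²sin²θ) = -48.849 rad/s.
V_P = V_A + ω_rod × AP, with AP = 0.0092 m along the rod.
Components: V_Px = −rω sinθ − a·ω_rod·sinφ = -1.0047 m/s;  V_Py = rω cosθ + a·ω_rod·cosφ = +1.782 m/s.
|V_P| = √(V_Px² + V_Py²) = 2.0457 m/s.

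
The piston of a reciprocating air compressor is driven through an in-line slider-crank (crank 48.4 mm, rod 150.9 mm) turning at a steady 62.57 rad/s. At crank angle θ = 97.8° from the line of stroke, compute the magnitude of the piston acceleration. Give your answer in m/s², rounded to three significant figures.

87.3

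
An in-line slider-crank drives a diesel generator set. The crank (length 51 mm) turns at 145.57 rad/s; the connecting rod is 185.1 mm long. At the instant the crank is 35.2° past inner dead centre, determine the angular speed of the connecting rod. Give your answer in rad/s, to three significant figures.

33.2

ω = 145.6 rad/s
The rod makes angle φ with the slider axis where L sinφ = r sinθ; differentiating, L cosφ·φ̇ = r ω cosθ.
L cosφ = √(L² − r² sin²θ) = 0.18275 m.
|ω_rod| = r ω |cosθ| / √(L² − r² sin²θ) = 0.051·145.6·0.81714/0.18275 = 33.196 rad/s.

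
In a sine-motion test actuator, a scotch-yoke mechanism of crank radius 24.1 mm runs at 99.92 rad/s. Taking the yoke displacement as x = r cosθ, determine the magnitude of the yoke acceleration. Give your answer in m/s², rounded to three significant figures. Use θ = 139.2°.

ω = 99.92 rad/s
x = r cosθ ⇒ ẍ = −rω² cosθ (ω constant).
|a| = rω²|cosθ| = 0.0241·(99.92)²·|cos 139.2°| = 182.14 m/s².

182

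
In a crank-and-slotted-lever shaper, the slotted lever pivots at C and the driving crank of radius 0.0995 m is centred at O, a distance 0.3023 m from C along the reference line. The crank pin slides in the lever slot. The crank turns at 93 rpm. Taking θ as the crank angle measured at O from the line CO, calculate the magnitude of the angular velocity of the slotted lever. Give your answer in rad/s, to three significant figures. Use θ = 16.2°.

ω = 9.739 rad/s (from 93 rpm).
Crank pin A relative to C: A = (d + r cosθ, r sinθ); lever angle φ = atan2(r sinθ, d + r cosθ).
Differentiating tanφ: φ̇ = rω(d cosθ + r)/(d² + r² + 2dr cosθ).
d² + r² + 2dr cosθ = |CA|² = 0.159055 m²;  d cosθ + r = +0.3898 m.
|ω_lever| = |0.0995·9.739·+0.3898| / 0.159055 = 2.3748 rad/s.

2.37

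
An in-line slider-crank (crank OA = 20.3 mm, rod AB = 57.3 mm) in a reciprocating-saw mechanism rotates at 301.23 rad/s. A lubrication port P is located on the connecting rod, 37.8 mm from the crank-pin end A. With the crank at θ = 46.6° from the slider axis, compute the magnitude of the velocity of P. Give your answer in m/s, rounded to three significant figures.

ω = 301.2 rad/s.  Crank-pin speed |V_A| = rω = 6.115 m/s, perpendicular to OA.
Rod angle: sinφ = −(r/L) sinθ ⇒ φ = -14.916°; ω_rod = −rω cosθ/√(L²−r²sin²θ) = -75.882 rad/s.
V_P = V_A + ω_rod × AP, with AP = 0.0378 m along the rod.
Components: V_Px = −rω sinθ − a·ω_rod·sinφ = -5.1813 m/s;  V_Py = rω cosθ + a·ω_rod·cosφ = +1.4298 m/s.
|V_P| = √(V_Px² + V_Py²) = 5.375 m/s.

5.37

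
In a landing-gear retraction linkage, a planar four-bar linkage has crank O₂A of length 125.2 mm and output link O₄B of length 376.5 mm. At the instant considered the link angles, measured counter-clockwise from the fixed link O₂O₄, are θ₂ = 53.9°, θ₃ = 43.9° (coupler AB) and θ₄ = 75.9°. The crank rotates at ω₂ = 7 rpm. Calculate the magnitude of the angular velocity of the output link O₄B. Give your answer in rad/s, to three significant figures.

ω₂ = 0.733 rad/s (from 7 rpm).
Differentiating the loop-closure r₂e^{iθ₂}+r₃e^{iθ₃}=r₁+r₄e^{iθ₄} gives r₂ω₂e^{iθ₂}+r₃ω₃e^{iθ₃}=r₄ω₄e^{iθ₄}.
Eliminating the other unknown: ω₄ = r₂ω₂ sin(θ₂−θ₃) / [r₄ sin(θ₄−θ₃)].
Numerator sine = +0.17365; denominator sine = +0.52992.
Result = 0.1252·0.733·(+0.17365) / (0.3765·(+0.52992)) = +0.079878 rad/s; magnitude 0.079878 rad/s.

0.0799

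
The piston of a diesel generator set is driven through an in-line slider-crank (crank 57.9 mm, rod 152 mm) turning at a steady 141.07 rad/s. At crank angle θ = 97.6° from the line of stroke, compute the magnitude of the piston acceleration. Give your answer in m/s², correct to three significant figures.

608

ω = 141.1 rad/s
x(θ) = r cosθ + √(L² − r² sin²θ); with ω constant, a = ω²·d²x/dθ².
d²x/dθ² = −r cosθ − r²(cos2θ)/√u − r⁴ sin²2θ/(4u^{3/2}),  u = L² − r² sin²θ = 0.0198102 m².
Substituting r = 0.0579 m, L = 0.152 m, θ = 97.6°: d²x/dθ² = +0.030574 m.
a = ω²·d²x/dθ² = (141.1)²·(+0.030574) = +608.44 m/s²;  |a| = 608.44 m/s².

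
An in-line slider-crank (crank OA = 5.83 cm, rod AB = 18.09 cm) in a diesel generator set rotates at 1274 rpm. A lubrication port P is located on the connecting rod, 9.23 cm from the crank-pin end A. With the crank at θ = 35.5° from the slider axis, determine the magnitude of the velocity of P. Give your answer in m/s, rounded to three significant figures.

ω = 133.4 rad/s.  Crank-pin speed |V_A| = rω = 7.778 m/s, perpendicular to OA.
Rod angle: sinφ = −(r/L) sinθ ⇒ φ = -10.786°; ω_rod = −rω cosθ/√(L²−r²sin²θ) = -35.633 rad/s.
V_P = V_A + ω_rod × AP, with AP = 0.0923 m along the rod.
Components: V_Px = −rω sinθ − a·ω_rod·sinφ = -5.1322 m/s;  V_Py = rω cosθ + a·ω_rod·cosφ = +3.1013 m/s.
|V_P| = √(V_Px² + V_Py²) = 5.9965 m/s.

6.00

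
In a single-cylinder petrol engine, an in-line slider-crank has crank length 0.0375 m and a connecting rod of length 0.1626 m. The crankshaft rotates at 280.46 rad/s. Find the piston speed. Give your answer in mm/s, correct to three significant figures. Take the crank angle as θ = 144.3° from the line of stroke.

4980

ω = 280.5 rad/s
For an in-line slider-crank, x = r cosθ + √(L² − r² sin²θ), so v = −rω sinθ·[1 + r cosθ/√(L² − r² sin²θ)].
With r = 0.0375 m, L = 0.1626 m, θ = 144.3°: √(L² − r² sin²θ) = 0.16112 m.
v = −0.0375·280.5·0.58354·[1 + 0.0375·-0.81208/0.16112] = -4.9773 m/s.
|v| = 4.9773 m/s = 4977.3 mm/s.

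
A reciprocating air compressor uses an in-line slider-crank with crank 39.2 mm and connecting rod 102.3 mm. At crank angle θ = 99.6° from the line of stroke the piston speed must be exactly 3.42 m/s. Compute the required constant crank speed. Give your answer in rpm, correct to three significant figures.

For an in-line slider-crank, |v_piston| = rω|sinθ|·[1 + r cosθ/√(L² − r² sin²θ)].
With r = 0.0392 m, L = 0.1023 m, θ = 99.6°: the bracketed kinematic factor |dx/dθ| = 0.035983 m.
ω = v/|dx/dθ| = 3.42/0.035983 = 95.044 rad/s.
N = 60ω/(2π) = 907.6 rpm.

908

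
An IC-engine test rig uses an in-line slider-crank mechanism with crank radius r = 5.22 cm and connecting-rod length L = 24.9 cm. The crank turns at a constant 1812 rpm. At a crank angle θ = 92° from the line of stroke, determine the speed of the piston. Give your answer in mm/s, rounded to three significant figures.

ω = 2π·1812/60 = 189.8 rad/s
For an in-line slider-crank, x = r cosθ + √(L² − r² sin²θ), so v = −rω sinθ·[1 + r cosθ/√(L² − r² sin²θ)].
With r = 0.0522 m, L = 0.249 m, θ = 92°: √(L² − r² sin²θ) = 0.24347 m.
v = −0.0522·189.8·0.99939·[1 + 0.0522·-0.03490/0.24347] = -9.825 m/s.
|v| = 9.825 m/s = 9825 mm/s.

9820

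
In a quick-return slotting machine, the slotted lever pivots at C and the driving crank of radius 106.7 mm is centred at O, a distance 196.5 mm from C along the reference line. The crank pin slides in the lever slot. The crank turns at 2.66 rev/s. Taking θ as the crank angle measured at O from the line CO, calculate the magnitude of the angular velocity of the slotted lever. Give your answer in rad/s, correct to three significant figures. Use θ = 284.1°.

ω = 16.71 rad/s (from 2.66 rev/s).
Crank pin A relative to C: A = (d + r cosθ, r sinθ); lever angle φ = atan2(r sinθ, d + r cosθ).
Differentiating tanφ: φ̇ = rω(d cosθ + r)/(d² + r² + 2dr cosθ).
d² + r² + 2dr cosθ = |CA|² = 0.0602127 m²;  d cosθ + r = +0.15457 m.
|ω_lever| = |0.1067·16.71·+0.15457| / 0.0602127 = 4.5779 rad/s.

4.58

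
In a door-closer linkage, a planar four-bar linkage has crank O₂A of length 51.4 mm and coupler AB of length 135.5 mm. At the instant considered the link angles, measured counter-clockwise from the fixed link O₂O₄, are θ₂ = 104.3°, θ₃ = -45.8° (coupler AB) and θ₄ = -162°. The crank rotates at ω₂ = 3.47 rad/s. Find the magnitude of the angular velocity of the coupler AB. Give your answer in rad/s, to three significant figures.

1.46

ω₂ = 3.47 rad/s
Differentiating the loop-closure r₂e^{iθ₂}+r₃e^{iθ₃}=r₁+r₄e^{iθ₄} gives r₂ω₂e^{iθ₂}+r₃ω₃e^{iθ₃}=r₄ω₄e^{iθ₄}.
Eliminating the other unknown: ω₃ = r₂ω₂ sin(θ₄−θ₂) / [r₃ sin(θ₃−θ₄)].
Numerator sine = +0.99792; denominator sine = +0.89726.
Result = 0.0514·3.47·(+0.99792) / (0.1355·(+0.89726)) = +1.464 rad/s; magnitude 1.464 rad/s.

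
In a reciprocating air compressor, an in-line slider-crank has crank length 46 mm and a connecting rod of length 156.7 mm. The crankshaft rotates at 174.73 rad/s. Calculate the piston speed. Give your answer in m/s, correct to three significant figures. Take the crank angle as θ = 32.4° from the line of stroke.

5.39

ω = 174.7 rad/s
For an in-line slider-crank, x = r cosθ + √(L² − r² sin²θ), so v = −rω sinθ·[1 + r cosθ/√(L² − r² sin²θ)].
With r = 0.046 m, L = 0.1567 m, θ = 32.4°: √(L² − r² sin²θ) = 0.15475 m.
v = −0.046·174.7·0.53583·[1 + 0.046·0.84433/0.15475] = -5.3877 m/s.
|v| = 5.3877 m/s.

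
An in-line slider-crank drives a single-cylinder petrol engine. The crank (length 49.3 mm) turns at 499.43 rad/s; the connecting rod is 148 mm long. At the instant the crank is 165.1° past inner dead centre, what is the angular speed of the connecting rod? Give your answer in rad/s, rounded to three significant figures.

161

ω = 499.4 rad/s
The rod makes angle φ with the slider axis where L sinφ = r sinθ; differentiating, L cosφ·φ̇ = r ω cosθ.
L cosφ = √(L² − r² sin²θ) = 0.14746 m.
|ω_rod| = r ω |cosθ| / √(L² − r² sin²θ) = 0.0493·499.4·0.96638/0.14746 = 161.36 rad/s.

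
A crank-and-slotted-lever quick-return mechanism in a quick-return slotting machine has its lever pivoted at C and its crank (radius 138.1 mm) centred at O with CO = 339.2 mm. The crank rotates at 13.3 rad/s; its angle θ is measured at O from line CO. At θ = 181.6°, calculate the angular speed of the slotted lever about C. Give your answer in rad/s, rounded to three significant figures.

9.12

ω = 13.3 rad/s
Crank pin A relative to C: A = (d + r cosθ, r sinθ); lever angle φ = atan2(r sinθ, d + r cosθ).
Differentiating tanφ: φ̇ = rω(d cosθ + r)/(d² + r² + 2dr cosθ).
d² + r² + 2dr cosθ = |CA|² = 0.0404777 m²;  d cosθ + r = -0.20097 m.
|ω_lever| = |0.1381·13.3·-0.20097| / 0.0404777 = 9.1192 rad/s.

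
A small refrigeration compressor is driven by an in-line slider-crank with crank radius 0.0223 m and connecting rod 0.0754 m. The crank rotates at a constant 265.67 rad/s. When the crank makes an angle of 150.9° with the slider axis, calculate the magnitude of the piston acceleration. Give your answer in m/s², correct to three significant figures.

ω = 265.7 rad/s
x(θ) = r cosθ + √(L² − r² sin²θ); with ω constant, a = ω²·d²x/dθ².
d²x/dθ² = −r cosθ − r²(cos2θ)/√u − r⁴ sin²2θ/(4u^{3/2}),  u = L² − r² sin²θ = 0.00556754 m².
Substituting r = 0.0223 m, L = 0.0754 m, θ = 150.9°: d²x/dθ² = +0.015866 m.
a = ω²·d²x/dθ² = (265.7)²·(+0.015866) = +1119.8 m/s²;  |a| = 1119.8 m/s².

1120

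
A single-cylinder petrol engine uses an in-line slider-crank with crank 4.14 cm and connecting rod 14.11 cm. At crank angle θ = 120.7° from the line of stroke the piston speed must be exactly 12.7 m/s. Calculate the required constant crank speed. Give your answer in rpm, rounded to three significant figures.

For an in-line slider-crank, |v_piston| = rω|sinθ|·[1 + r cosθ/√(L² − r² sin²θ)].
With r = 0.0414 m, L = 0.1411 m, θ = 120.7°: the bracketed kinematic factor |dx/dθ| = 0.030087 m.
ω = v/|dx/dθ| = 12.7/0.030087 = 422.11 rad/s.
N = 60ω/(2π) = 4030.8 rpm.

4030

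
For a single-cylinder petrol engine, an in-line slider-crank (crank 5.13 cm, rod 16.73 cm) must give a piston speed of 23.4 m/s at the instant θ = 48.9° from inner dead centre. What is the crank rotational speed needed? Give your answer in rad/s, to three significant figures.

For an in-line slider-crank, |v_piston| = rω|sinθ|·[1 + r cosθ/√(L² − r² sin²θ)].
With r = 0.0513 m, L = 0.1673 m, θ = 48.9°: the bracketed kinematic factor |dx/dθ| = 0.046667 m.
ω = v/|dx/dθ| = 23.4/0.046667 = 501.43 rad/s.

501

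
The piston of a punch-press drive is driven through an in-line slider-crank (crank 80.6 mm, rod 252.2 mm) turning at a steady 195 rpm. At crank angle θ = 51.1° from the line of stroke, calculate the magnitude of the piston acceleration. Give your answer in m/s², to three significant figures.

ω = 2π·195/60 = 20.42 rad/s
x(θ) = r cosθ + √(L² − r² sin²θ); with ω constant, a = ω²·d²x/dθ².
d²x/dθ² = −r cosθ − r²(cos2θ)/√u − r⁴ sin²2θ/(4u^{3/2}),  u = L² − r² sin²θ = 0.0596702 m².
Substituting r = 0.0806 m, L = 0.2522 m, θ = 51.1°: d²x/dθ² = -0.045685 m.
a = ω²·d²x/dθ² = (20.42)²·(-0.045685) = -19.05 m/s²;  |a| = 19.05 m/s².

19.1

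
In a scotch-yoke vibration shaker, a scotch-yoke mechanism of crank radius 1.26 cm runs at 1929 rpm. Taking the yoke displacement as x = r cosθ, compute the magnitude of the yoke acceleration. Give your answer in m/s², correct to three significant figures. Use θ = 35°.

ω = 202 rad/s (from 1929 rpm).
x = r cosθ ⇒ ẍ = −rω² cosθ (ω constant).
|a| = rω²|cosθ| = 0.0126·(202)²·|cos 35°| = 421.17 m/s².

421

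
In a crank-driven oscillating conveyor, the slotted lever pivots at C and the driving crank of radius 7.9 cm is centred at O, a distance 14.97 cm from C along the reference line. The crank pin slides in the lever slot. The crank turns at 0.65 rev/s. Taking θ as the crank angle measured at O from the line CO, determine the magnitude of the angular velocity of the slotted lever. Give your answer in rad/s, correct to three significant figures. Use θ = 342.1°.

1.40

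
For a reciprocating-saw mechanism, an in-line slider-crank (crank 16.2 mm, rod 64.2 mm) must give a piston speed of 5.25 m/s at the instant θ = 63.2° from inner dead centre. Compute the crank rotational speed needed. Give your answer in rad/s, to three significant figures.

325

For an in-line slider-crank, |v_piston| = rω|sinθ|·[1 + r cosθ/√(L² − r² sin²θ)].
With r = 0.0162 m, L = 0.0642 m, θ = 63.2°: the bracketed kinematic factor |dx/dθ| = 0.016148 m.
ω = v/|dx/dθ| = 5.25/0.016148 = 325.11 rad/s.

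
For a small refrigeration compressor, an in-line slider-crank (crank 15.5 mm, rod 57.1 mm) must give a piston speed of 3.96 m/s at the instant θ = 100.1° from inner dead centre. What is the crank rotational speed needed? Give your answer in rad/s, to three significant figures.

For an in-line slider-crank, |v_piston| = rω|sinθ|·[1 + r cosθ/√(L² − r² sin²θ)].
With r = 0.0155 m, L = 0.0571 m, θ = 100.1°: the bracketed kinematic factor |dx/dθ| = 0.014506 m.
ω = v/|dx/dθ| = 3.96/0.014506 = 272.99 rad/s.

273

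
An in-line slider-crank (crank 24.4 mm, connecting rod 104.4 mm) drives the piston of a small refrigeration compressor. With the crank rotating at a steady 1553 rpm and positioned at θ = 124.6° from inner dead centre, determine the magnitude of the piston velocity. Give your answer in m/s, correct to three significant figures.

ω = 2π·1553/60 = 162.6 rad/s
For an in-line slider-crank, x = r cosθ + √(L² − r² sin²θ), so v = −rω sinθ·[1 + r cosθ/√(L² − r² sin²θ)].
With r = 0.0244 m, L = 0.1044 m, θ = 124.6°: √(L² − r² sin²θ) = 0.10245 m.
v = −0.0244·162.6·0.82314·[1 + 0.0244·-0.56784/0.10245] = -2.8246 m/s.
|v| = 2.8246 m/s.

2.82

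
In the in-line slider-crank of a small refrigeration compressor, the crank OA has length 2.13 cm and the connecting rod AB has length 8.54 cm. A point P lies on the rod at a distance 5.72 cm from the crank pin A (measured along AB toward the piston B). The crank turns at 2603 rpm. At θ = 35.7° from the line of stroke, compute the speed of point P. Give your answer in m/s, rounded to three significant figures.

4.16

ω = 272.6 rad/s.  Crank-pin speed |V_A| = rω = 5.8061 m/s, perpendicular to OA.
Rod angle: sinφ = −(r/L) sinθ ⇒ φ = -8.369°; ω_rod = −rω cosθ/√(L²−r²sin²θ) = -55.805 rad/s.
V_P = V_A + ω_rod × AP, with AP = 0.0572 m along the rod.
Components: V_Px = −rω sinθ − a·ω_rod·sinφ = -3.8527 m/s;  V_Py = rω cosθ + a·ω_rod·cosφ = +1.5569 m/s.
|V_P| = √(V_Px² + V_Py²) = 4.1554 m/s.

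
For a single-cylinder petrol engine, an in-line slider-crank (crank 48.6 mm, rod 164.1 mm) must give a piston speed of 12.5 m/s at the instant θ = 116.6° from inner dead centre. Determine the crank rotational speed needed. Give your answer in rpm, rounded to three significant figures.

For an in-line slider-crank, |v_piston| = rω|sinθ|·[1 + r cosθ/√(L² − r² sin²θ)].
With r = 0.0486 m, L = 0.1641 m, θ = 116.6°: the bracketed kinematic factor |dx/dθ| = 0.03748 m.
ω = v/|dx/dθ| = 12.5/0.03748 = 333.51 rad/s.
N = 60ω/(2π) = 3184.8 rpm.

3180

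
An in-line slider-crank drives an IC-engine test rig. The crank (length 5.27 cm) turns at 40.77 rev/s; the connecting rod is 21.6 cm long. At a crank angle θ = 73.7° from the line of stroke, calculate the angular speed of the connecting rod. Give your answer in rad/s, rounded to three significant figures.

18.0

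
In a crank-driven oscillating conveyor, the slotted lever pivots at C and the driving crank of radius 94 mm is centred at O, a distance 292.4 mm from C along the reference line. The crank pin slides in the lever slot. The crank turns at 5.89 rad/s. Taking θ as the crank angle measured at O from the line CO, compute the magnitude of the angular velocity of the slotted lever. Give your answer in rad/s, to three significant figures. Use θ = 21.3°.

1.39

ω = 5.89 rad/s
Crank pin A relative to C: A = (d + r cosθ, r sinθ); lever angle φ = atan2(r sinθ, d + r cosθ).
Differentiating tanφ: φ̇ = rω(d cosθ + r)/(d² + r² + 2dr cosθ).
d² + r² + 2dr cosθ = |CA|² = 0.14555 m²;  d cosθ + r = +0.36643 m.
|ω_lever| = |0.094·5.89·+0.36643| / 0.14555 = 1.3939 rad/s.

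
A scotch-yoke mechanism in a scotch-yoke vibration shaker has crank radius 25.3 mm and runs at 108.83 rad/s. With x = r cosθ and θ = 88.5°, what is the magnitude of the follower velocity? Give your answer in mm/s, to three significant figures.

ω = 108.8 rad/s
x = r cosθ ⇒ ẋ = −rω sinθ.
|v| = rω|sinθ| = 0.0253·108.8·|sin 88.5°| = 2.7525 m/s = 2752.5 mm/s.

2750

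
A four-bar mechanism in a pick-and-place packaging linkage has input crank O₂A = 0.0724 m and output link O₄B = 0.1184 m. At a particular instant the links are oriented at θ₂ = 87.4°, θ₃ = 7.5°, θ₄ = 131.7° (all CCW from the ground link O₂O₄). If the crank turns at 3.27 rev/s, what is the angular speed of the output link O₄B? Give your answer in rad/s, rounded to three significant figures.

15.0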